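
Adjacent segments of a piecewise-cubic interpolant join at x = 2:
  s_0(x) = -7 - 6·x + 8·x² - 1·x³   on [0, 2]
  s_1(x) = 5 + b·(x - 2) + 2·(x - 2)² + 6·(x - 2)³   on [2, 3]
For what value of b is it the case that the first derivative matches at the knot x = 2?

14

s_0'(x) = -6 + 16·x - 3·x², so s_0'(2) = 14. On the right, s_1'(2) = b, so b = 14.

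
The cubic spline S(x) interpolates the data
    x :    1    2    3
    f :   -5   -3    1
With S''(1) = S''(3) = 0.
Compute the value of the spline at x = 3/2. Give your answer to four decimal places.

With σ_i denoting the second derivative at x_i, h_i = 1, 1, and Δ_i = (y_(i+1) − y_i)/h_i = 2, 4:
  1·σ_0 + 4·σ_1 + 1·σ_2 = 6(Δ_1 - Δ_0) = 12
Natural end conditions: σ_0 = σ_2 = 0.
Solving the tridiagonal system: σ_0 = 0, σ_1 = 3, σ_2 = 0.
On [1, 2], S(x) = -5 + 3/2·(x - 1) + 0·(x - 1)² + 1/2·(x - 1)³.
With (x - 1) = 1/2: S(3/2) = -67/16.

-4.1875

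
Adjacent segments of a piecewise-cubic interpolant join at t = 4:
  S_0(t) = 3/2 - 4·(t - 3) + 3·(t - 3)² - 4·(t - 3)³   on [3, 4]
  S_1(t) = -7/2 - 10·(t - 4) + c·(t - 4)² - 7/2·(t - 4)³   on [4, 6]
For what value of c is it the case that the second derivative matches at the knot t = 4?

S_0''(t) = 6 - 24·(t - 3), so S_0''(4) = -18. On the right, S_1''(4) = 2c, so c = -9.

-9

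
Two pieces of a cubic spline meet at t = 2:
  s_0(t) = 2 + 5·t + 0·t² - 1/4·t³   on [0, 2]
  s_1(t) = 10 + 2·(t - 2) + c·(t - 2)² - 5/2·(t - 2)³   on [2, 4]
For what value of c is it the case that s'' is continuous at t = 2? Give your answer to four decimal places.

s_0''(t) = 0 - 3/2·t, so s_0''(2) = -3. On the right, s_1''(2) = 2c, so c = -3/2.

-1.5000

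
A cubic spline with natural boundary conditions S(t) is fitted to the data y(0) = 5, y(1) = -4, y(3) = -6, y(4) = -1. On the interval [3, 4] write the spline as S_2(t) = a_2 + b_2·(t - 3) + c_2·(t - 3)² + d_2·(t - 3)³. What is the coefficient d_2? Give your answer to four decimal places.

Put M_i = S'' at the i-th knot. Here h = (1, 2, 1) and Δ = (-9, -1, 5), so the interior equations h_(i-1)·M_(i-1) + 2(h_(i-1)+h_i)·M_i + h_i·M_(i+1) = 6(Δ_i − Δ_(i-1)) read
  1·M_0 + 6·M_1 + 2·M_2 = 6(Δ_1 - Δ_0) = 48
  2·M_1 + 6·M_2 + 1·M_3 = 6(Δ_2 - Δ_1) = 36
Natural end conditions: M_0 = M_3 = 0.
Solving: M_0 = 0, M_1 = 27/4, M_2 = 15/4, M_3 = 0.
On [3, 4], with S_2(t) = a_2 + b_2·(t - 3) + c_2·(t - 3)² + d_2·(t - 3)³: c_2 = M_2/2 = 15/8, d_2 = (M_3 - M_2)/(6h_2) = -5/8, b_2 = Δ_2 - h_2(2M_2 + M_3)/6 = 15/4.

-0.6250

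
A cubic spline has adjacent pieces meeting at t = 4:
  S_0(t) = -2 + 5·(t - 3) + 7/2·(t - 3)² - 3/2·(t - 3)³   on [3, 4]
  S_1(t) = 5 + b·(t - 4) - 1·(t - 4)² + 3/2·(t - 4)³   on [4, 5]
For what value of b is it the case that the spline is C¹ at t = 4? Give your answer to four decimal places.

7.5000

S_0'(t) = 5 + 7·(t - 3) - 9/2·(t - 3)², so S_0'(4) = 15/2. On the right, S_1'(4) = b, so b = 15/2.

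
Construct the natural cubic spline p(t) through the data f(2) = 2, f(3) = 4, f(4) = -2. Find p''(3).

Write m_i for p''(x_i). With h_i = 1, 1 and divided differences Δ_i = 2, -6, the continuity of p' gives the tridiagonal system
  1·m_0 + 4·m_1 + 1·m_2 = 6(Δ_1 - Δ_0) = -48
Natural end conditions: m_0 = m_2 = 0.
Solving: m_0 = 0, m_1 = -12, m_2 = 0.

-12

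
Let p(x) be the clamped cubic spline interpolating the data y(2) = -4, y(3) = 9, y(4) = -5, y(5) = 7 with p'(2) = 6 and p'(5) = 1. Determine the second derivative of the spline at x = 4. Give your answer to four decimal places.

75.0667

Write σ_i for p''(x_i). With h_i = 1, 1, 1 and divided differences Δ_i = 13, -14, 12, the continuity of p' gives the tridiagonal system
  1·σ_0 + 4·σ_1 + 1·σ_2 = 6(Δ_1 - Δ_0) = -162
  1·σ_1 + 4·σ_2 + 1·σ_3 = 6(Δ_2 - Δ_1) = 156
Clamped end conditions give two more equations: 2h_0·σ_0 + h_0·σ_1 = 6(Δ_0 - p'(2)) = 42 and h_2·σ_2 + 2h_2·σ_3 = 6(p'(5) - Δ_2) = -66.
Forward elimination and back-substitution give σ_0 = 868/15, σ_1 = -1106/15, σ_2 = 1126/15, σ_3 = -1058/15.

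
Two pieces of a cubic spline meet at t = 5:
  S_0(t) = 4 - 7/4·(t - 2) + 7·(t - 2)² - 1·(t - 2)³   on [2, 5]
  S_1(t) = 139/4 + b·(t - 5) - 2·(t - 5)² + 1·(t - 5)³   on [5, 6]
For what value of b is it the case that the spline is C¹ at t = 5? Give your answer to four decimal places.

13.2500

S_0'(t) = -7/4 + 14·(t - 2) - 3·(t - 2)², so S_0'(5) = 53/4. On the right, S_1'(5) = b, so b = 53/4.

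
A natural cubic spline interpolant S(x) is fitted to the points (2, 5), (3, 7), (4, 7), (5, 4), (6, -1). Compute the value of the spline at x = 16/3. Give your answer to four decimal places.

Put M_i = S'' at the i-th knot. Here h = (1, 1, 1, 1) and Δ = (2, 0, -3, -5), so the interior equations h_(i-1)·M_(i-1) + 2(h_(i-1)+h_i)·M_i + h_i·M_(i+1) = 6(Δ_i − Δ_(i-1)) read
  1·M_0 + 4·M_1 + 1·M_2 = 6(Δ_1 - Δ_0) = -12
  1·M_1 + 4·M_2 + 1·M_3 = 6(Δ_2 - Δ_1) = -18
  1·M_2 + 4·M_3 + 1·M_4 = 6(Δ_3 - Δ_2) = -12
Natural end conditions: M_0 = M_4 = 0.
Solving the tridiagonal system: M_0 = 0, M_1 = -15/7, M_2 = -24/7, M_3 = -15/7, M_4 = 0.
On [5, 6], S(x) = 4 - 30/7·(x - 5) - 15/14·(x - 5)² + 5/14·(x - 5)³.
With (x - 5) = 1/3: S(16/3) = 466/189.

2.4656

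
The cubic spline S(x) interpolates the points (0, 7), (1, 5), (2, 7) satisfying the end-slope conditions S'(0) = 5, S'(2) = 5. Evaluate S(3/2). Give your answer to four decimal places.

5.0625

Write M_i for S''(x_i). With h_i = 1, 1 and divided differences Δ_i = -2, 2, the continuity of S' gives the tridiagonal system
  1·M_0 + 4·M_1 + 1·M_2 = 6(Δ_1 - Δ_0) = 24
Clamped end conditions give two more equations: 2h_0·M_0 + h_0·M_1 = 6(Δ_0 - S'(0)) = -42 and h_1·M_1 + 2h_1·M_2 = 6(S'(2) - Δ_1) = 18.
Hence M_0 = -27, M_1 = 12, M_2 = 3.
On [1, 2], S(x) = 5 - 5/2·(x - 1) + 6·(x - 1)² - 3/2·(x - 1)³.
With (x - 1) = 1/2: S(3/2) = 81/16.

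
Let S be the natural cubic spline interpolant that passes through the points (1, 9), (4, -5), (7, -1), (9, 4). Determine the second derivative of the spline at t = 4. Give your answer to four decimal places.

3.0541

Put m_i = S'' at the i-th knot. Here h = (3, 3, 2) and Δ = (-14/3, 4/3, 5/2), so the interior equations h_(i-1)·m_(i-1) + 2(h_(i-1)+h_i)·m_i + h_i·m_(i+1) = 6(Δ_i − Δ_(i-1)) read
  3·m_0 + 12·m_1 + 3·m_2 = 6(Δ_1 - Δ_0) = 36
  3·m_1 + 10·m_2 + 2·m_3 = 6(Δ_2 - Δ_1) = 7
Natural end conditions: m_0 = m_3 = 0.
Solving the tridiagonal system: m_0 = 0, m_1 = 113/37, m_2 = -8/37, m_3 = 0.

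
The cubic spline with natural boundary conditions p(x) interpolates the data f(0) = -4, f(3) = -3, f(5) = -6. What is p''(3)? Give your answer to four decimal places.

With σ_i denoting the second derivative at x_i, h_i = 3, 2, and Δ_i = (y_(i+1) − y_i)/h_i = 1/3, -3/2:
  3·σ_0 + 10·σ_1 + 2·σ_2 = 6(Δ_1 - Δ_0) = -11
Natural end conditions: σ_0 = σ_2 = 0.
Solving the tridiagonal system: σ_0 = 0, σ_1 = -11/10, σ_2 = 0.

-1.1000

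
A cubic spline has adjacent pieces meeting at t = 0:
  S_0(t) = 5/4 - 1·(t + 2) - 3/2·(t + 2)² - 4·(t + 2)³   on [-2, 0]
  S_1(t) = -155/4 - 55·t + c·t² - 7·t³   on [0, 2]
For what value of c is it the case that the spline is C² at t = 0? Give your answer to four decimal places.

S_0''(t) = -3 - 24·(t + 2), so S_0''(0) = -51. On the right, S_1''(0) = 2c, so c = -51/2.

-25.5000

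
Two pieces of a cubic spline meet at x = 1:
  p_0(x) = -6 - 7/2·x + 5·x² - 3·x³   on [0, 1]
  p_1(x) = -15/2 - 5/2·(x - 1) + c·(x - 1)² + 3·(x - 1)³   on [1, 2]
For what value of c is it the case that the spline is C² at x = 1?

p_0''(x) = 10 - 18·x, so p_0''(1) = -8. On the right, p_1''(1) = 2c, so c = -4.

-4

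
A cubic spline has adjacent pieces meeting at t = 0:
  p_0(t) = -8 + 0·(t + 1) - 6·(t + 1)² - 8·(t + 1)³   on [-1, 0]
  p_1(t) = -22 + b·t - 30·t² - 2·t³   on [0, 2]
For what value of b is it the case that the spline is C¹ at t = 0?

-36

p_0'(t) = 0 - 12·(t + 1) - 24·(t + 1)², so p_0'(0) = -36. On the right, p_1'(0) = b, so b = -36.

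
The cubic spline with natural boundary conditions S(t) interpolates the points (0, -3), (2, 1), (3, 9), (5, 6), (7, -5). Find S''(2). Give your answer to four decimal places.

7.7813

Put M_i = S'' at the i-th knot. Here h = (2, 1, 2, 2) and Δ = (2, 8, -3/2, -11/2), so the interior equations h_(i-1)·M_(i-1) + 2(h_(i-1)+h_i)·M_i + h_i·M_(i+1) = 6(Δ_i − Δ_(i-1)) read
  2·M_0 + 6·M_1 + 1·M_2 = 6(Δ_1 - Δ_0) = 36
  1·M_1 + 6·M_2 + 2·M_3 = 6(Δ_2 - Δ_1) = -57
  2·M_2 + 8·M_3 + 2·M_4 = 6(Δ_3 - Δ_2) = -24
Natural end conditions: M_0 = M_4 = 0.
Solving: M_0 = 0, M_1 = 249/32, M_2 = -171/16, M_3 = -21/64, M_4 = 0.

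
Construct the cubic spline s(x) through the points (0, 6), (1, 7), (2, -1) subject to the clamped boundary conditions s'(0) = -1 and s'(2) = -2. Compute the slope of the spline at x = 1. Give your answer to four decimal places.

Write M_i for s''(x_i). With h_i = 1, 1 and divided differences Δ_i = 1, -8, the continuity of s' gives the tridiagonal system
  1·M_0 + 4·M_1 + 1·M_2 = 6(Δ_1 - Δ_0) = -54
Clamped end conditions give two more equations: 2h_0·M_0 + h_0·M_1 = 6(Δ_0 - s'(0)) = 12 and h_1·M_1 + 2h_1·M_2 = 6(s'(2) - Δ_1) = 36.
Solving: M_0 = 19, M_1 = -26, M_2 = 31.
On [1, 2], s'(x) = b_1 + 2c_1·(x - 1) + 3d_1·(x - 1)² with b_1 = Δ_1 - h_1(2M_1 + M_2)/6 = -9/2, c_1 = M_1/2 = -13, d_1 = (M_2 - M_1)/(6h_1) = 19/2. So s'(1) = -9/2.

-4.5000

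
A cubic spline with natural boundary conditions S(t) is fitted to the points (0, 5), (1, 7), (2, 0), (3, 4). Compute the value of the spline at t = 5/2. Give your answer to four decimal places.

0.6750

Put σ_i = S'' at the i-th knot. Here h = (1, 1, 1) and Δ = (2, -7, 4), so the interior equations h_(i-1)·σ_(i-1) + 2(h_(i-1)+h_i)·σ_i + h_i·σ_(i+1) = 6(Δ_i − Δ_(i-1)) read
  1·σ_0 + 4·σ_1 + 1·σ_2 = 6(Δ_1 - Δ_0) = -54
  1·σ_1 + 4·σ_2 + 1·σ_3 = 6(Δ_2 - Δ_1) = 66
Natural end conditions: σ_0 = σ_3 = 0.
Solving the tridiagonal system: σ_0 = 0, σ_1 = -94/5, σ_2 = 106/5, σ_3 = 0.
On [2, 3], S(t) = 0 - 46/15·(t - 2) + 53/5·(t - 2)² - 53/15·(t - 2)³.
With (t - 2) = 1/2: S(5/2) = 27/40.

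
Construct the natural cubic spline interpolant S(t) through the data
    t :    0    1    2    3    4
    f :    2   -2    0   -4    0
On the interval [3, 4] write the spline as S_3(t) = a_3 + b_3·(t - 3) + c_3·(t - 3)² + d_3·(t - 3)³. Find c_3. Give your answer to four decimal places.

8.0357

Let m_i = S''(x_i). Step sizes h_i = 1, 1, 1, 1; slopes of the chords Δ_i = (y_(i+1) - y_i)/h_i = -4, 2, -4, 4.
  1·m_0 + 4·m_1 + 1·m_2 = 6(Δ_1 - Δ_0) = 36
  1·m_1 + 4·m_2 + 1·m_3 = 6(Δ_2 - Δ_1) = -36
  1·m_2 + 4·m_3 + 1·m_4 = 6(Δ_3 - Δ_2) = 48
Natural end conditions: m_0 = m_4 = 0.
Solving: m_0 = 0, m_1 = 183/14, m_2 = -114/7, m_3 = 225/14, m_4 = 0.
On [3, 4], with S_3(t) = a_3 + b_3·(t - 3) + c_3·(t - 3)² + d_3·(t - 3)³: c_3 = m_3/2 = 225/28, d_3 = (m_4 - m_3)/(6h_3) = -75/28, b_3 = Δ_3 - h_3(2m_3 + m_4)/6 = -19/14.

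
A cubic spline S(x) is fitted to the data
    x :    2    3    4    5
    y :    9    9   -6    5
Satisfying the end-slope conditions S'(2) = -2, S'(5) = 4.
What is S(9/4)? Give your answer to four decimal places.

With m_i denoting the second derivative at x_i, h_i = 1, 1, 1, and Δ_i = (y_(i+1) − y_i)/h_i = 0, -15, 11:
  1·m_0 + 4·m_1 + 1·m_2 = 6(Δ_1 - Δ_0) = -90
  1·m_1 + 4·m_2 + 1·m_3 = 6(Δ_2 - Δ_1) = 156
Clamped end conditions give two more equations: 2h_0·m_0 + h_0·m_1 = 6(Δ_0 - S'(2)) = 12 and h_2·m_2 + 2h_2·m_3 = 6(S'(5) - Δ_2) = -42.
Hence m_0 = 144/5, m_1 = -228/5, m_2 = 318/5, m_3 = -264/5.
On [2, 3], S(x) = 9 - 2·(x - 2) + 72/5·(x - 2)² - 62/5·(x - 2)³.
With (x - 2) = 1/4: S(9/4) = 1473/160.

9.2063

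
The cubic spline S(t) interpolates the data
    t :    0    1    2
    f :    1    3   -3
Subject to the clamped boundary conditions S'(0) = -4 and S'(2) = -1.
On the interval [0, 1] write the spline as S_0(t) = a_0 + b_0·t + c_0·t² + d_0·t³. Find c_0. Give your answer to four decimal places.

Write M_i for S''(x_i). With h_i = 1, 1 and divided differences Δ_i = 2, -6, the continuity of S' gives the tridiagonal system
  1·M_0 + 4·M_1 + 1·M_2 = 6(Δ_1 - Δ_0) = -48
Clamped end conditions give two more equations: 2h_0·M_0 + h_0·M_1 = 6(Δ_0 - S'(0)) = 36 and h_1·M_1 + 2h_1·M_2 = 6(S'(2) - Δ_1) = 30.
Solving: M_0 = 63/2, M_1 = -27, M_2 = 57/2.
On [0, 1], with S_0(t) = a_0 + b_0·t + c_0·t² + d_0·t³: c_0 = M_0/2 = 63/4, d_0 = (M_1 - M_0)/(6h_0) = -39/4, b_0 = Δ_0 - h_0(2M_0 + M_1)/6 = -4.

15.7500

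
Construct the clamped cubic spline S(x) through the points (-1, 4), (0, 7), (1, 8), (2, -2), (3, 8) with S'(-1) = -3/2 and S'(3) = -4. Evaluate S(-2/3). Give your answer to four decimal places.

Write M_i for S''(x_i). With h_i = 1, 1, 1, 1 and divided differences Δ_i = 3, 1, -10, 10, the continuity of S' gives the tridiagonal system
  1·M_0 + 4·M_1 + 1·M_2 = 6(Δ_1 - Δ_0) = -12
  1·M_1 + 4·M_2 + 1·M_3 = 6(Δ_2 - Δ_1) = -66
  1·M_2 + 4·M_3 + 1·M_4 = 6(Δ_3 - Δ_2) = 120
Clamped end conditions give two more equations: 2h_0·M_0 + h_0·M_1 = 6(Δ_0 - S'(-1)) = 27 and h_3·M_3 + 2h_3·M_4 = 6(S'(3) - Δ_3) = -84.
Solving: M_0 = 715/56, M_1 = 41/28, M_2 = -245/8, M_3 = 1541/28, M_4 = -3893/56.
On [-1, 0], S(x) = 4 - 3/2·(x + 1) + 715/112·(x + 1)² - 211/112·(x + 1)³.
With (x + 1) = 1/3: S(-2/3) = 6259/1512.

4.1396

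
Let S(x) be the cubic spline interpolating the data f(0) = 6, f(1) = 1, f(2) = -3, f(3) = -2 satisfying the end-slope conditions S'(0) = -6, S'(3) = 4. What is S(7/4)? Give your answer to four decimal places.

Let m_i = S''(x_i). Step sizes h_i = 1, 1, 1; slopes of the chords Δ_i = (y_(i+1) - y_i)/h_i = -5, -4, 1.
  1·m_0 + 4·m_1 + 1·m_2 = 6(Δ_1 - Δ_0) = 6
  1·m_1 + 4·m_2 + 1·m_3 = 6(Δ_2 - Δ_1) = 30
Clamped end conditions give two more equations: 2h_0·m_0 + h_0·m_1 = 6(Δ_0 - S'(0)) = 6 and h_2·m_2 + 2h_2·m_3 = 6(S'(3) - Δ_2) = 18.
Solving the tridiagonal system: m_0 = 52/15, m_1 = -14/15, m_2 = 94/15, m_3 = 88/15.
On [1, 2], S(x) = 1 - 71/15·(x - 1) - 7/15·(x - 1)² + 6/5·(x - 1)³.
With (x - 1) = 3/4: S(7/4) = -369/160.

-2.3063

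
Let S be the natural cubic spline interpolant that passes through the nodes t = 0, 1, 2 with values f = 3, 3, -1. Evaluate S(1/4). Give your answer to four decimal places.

3.2344

Write M_i for S''(x_i). With h_i = 1, 1 and divided differences Δ_i = 0, -4, the continuity of S' gives the tridiagonal system
  1·M_0 + 4·M_1 + 1·M_2 = 6(Δ_1 - Δ_0) = -24
Natural end conditions: M_0 = M_2 = 0.
Forward elimination and back-substitution give M_0 = 0, M_1 = -6, M_2 = 0.
On [0, 1], S(t) = 3 + 1·t + 0·t² - 1·t³.
With t = 1/4: S(1/4) = 207/64.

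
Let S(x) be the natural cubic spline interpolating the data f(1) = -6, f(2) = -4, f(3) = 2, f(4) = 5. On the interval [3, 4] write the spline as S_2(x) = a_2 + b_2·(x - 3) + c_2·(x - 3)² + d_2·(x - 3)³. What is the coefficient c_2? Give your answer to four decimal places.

Let σ_i = S''(x_i). Step sizes h_i = 1, 1, 1; slopes of the chords Δ_i = (y_(i+1) - y_i)/h_i = 2, 6, 3.
  1·σ_0 + 4·σ_1 + 1·σ_2 = 6(Δ_1 - Δ_0) = 24
  1·σ_1 + 4·σ_2 + 1·σ_3 = 6(Δ_2 - Δ_1) = -18
Natural end conditions: σ_0 = σ_3 = 0.
Hence σ_0 = 0, σ_1 = 38/5, σ_2 = -32/5, σ_3 = 0.
On [3, 4], with S_2(x) = a_2 + b_2·(x - 3) + c_2·(x - 3)² + d_2·(x - 3)³: c_2 = σ_2/2 = -16/5, d_2 = (σ_3 - σ_2)/(6h_2) = 16/15, b_2 = Δ_2 - h_2(2σ_2 + σ_3)/6 = 77/15.

-3.2000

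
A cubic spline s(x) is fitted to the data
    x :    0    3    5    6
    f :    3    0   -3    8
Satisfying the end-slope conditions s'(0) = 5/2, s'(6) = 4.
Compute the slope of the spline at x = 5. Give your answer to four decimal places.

9.8158

Put m_i = s'' at the i-th knot. Here h = (3, 2, 1) and Δ = (-1, -3/2, 11), so the interior equations h_(i-1)·m_(i-1) + 2(h_(i-1)+h_i)·m_i + h_i·m_(i+1) = 6(Δ_i − Δ_(i-1)) read
  3·m_0 + 10·m_1 + 2·m_2 = 6(Δ_1 - Δ_0) = -3
  2·m_1 + 6·m_2 + 1·m_3 = 6(Δ_2 - Δ_1) = 75
Clamped end conditions give two more equations: 2h_0·m_0 + h_0·m_1 = 6(Δ_0 - s'(0)) = -21 and h_2·m_2 + 2h_2·m_3 = 6(s'(6) - Δ_2) = -42.
Hence m_0 = -33/19, m_1 = -67/19, m_2 = 356/19, m_3 = -577/19.
On [5, 6], s'(x) = b_2 + 2c_2·(x - 5) + 3d_2·(x - 5)² with b_2 = Δ_2 - h_2(2m_2 + m_3)/6 = 373/38, c_2 = m_2/2 = 178/19, d_2 = (m_3 - m_2)/(6h_2) = -311/38. So s'(5) = 373/38.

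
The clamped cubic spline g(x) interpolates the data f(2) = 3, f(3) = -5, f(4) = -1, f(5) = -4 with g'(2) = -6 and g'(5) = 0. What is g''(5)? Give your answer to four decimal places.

20.4000

With σ_i denoting the second derivative at x_i, h_i = 1, 1, 1, and Δ_i = (y_(i+1) − y_i)/h_i = -8, 4, -3:
  1·σ_0 + 4·σ_1 + 1·σ_2 = 6(Δ_1 - Δ_0) = 72
  1·σ_1 + 4·σ_2 + 1·σ_3 = 6(Δ_2 - Δ_1) = -42
Clamped end conditions give two more equations: 2h_0·σ_0 + h_0·σ_1 = 6(Δ_0 - g'(2)) = -12 and h_2·σ_2 + 2h_2·σ_3 = 6(g'(5) - Δ_2) = 18.
Hence σ_0 = -102/5, σ_1 = 144/5, σ_2 = -114/5, σ_3 = 102/5.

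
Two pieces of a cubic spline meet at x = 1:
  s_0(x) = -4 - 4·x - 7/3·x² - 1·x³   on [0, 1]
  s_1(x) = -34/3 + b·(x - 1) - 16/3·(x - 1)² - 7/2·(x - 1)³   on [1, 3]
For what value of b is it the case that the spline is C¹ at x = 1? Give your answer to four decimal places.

-11.6667

s_0'(x) = -4 - 14/3·x - 3·x², so s_0'(1) = -35/3. On the right, s_1'(1) = b, so b = -35/3.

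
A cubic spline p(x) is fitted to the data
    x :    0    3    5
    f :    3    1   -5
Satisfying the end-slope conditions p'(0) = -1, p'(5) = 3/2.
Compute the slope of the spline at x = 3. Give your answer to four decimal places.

-3.3500

Put σ_i = p'' at the i-th knot. Here h = (3, 2) and Δ = (-2/3, -3), so the interior equations h_(i-1)·σ_(i-1) + 2(h_(i-1)+h_i)·σ_i + h_i·σ_(i+1) = 6(Δ_i − Δ_(i-1)) read
  3·σ_0 + 10·σ_1 + 2·σ_2 = 6(Δ_1 - Δ_0) = -14
Clamped end conditions give two more equations: 2h_0·σ_0 + h_0·σ_1 = 6(Δ_0 - p'(0)) = 2 and h_1·σ_1 + 2h_1·σ_2 = 6(p'(5) - Δ_1) = 27.
Forward elimination and back-substitution give σ_0 = 67/30, σ_1 = -19/5, σ_2 = 173/20.
On [3, 5], p'(x) = b_1 + 2c_1·(x - 3) + 3d_1·(x - 3)² with b_1 = Δ_1 - h_1(2σ_1 + σ_2)/6 = -67/20, c_1 = σ_1/2 = -19/10, d_1 = (σ_2 - σ_1)/(6h_1) = 83/80. So p'(3) = -67/20.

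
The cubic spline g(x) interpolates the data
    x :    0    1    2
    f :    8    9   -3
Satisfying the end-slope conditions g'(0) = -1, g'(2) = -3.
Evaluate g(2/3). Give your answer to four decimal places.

With σ_i denoting the second derivative at x_i, h_i = 1, 1, and Δ_i = (y_(i+1) − y_i)/h_i = 1, -12:
  1·σ_0 + 4·σ_1 + 1·σ_2 = 6(Δ_1 - Δ_0) = -78
Clamped end conditions give two more equations: 2h_0·σ_0 + h_0·σ_1 = 6(Δ_0 - g'(0)) = 12 and h_1·σ_1 + 2h_1·σ_2 = 6(g'(2) - Δ_1) = 54.
Solving: σ_0 = 49/2, σ_1 = -37, σ_2 = 91/2.
On [0, 1], g(x) = 8 - 1·x + 49/4·x² - 41/4·x³.
With x = 2/3: g(2/3) = 263/27.

9.7407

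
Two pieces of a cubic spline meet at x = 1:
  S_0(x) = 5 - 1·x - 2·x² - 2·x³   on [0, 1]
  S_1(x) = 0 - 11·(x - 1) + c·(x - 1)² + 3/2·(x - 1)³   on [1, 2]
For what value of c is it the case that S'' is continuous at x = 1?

-8

S_0''(x) = -4 - 12·x, so S_0''(1) = -16. On the right, S_1''(1) = 2c, so c = -8.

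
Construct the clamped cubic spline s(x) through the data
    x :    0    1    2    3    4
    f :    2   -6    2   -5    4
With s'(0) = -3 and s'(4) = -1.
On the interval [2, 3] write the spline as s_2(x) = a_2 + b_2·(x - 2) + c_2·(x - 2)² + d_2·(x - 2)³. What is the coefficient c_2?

Let M_i = s''(x_i). Step sizes h_i = 1, 1, 1, 1; slopes of the chords Δ_i = (y_(i+1) - y_i)/h_i = -8, 8, -7, 9.
  1·M_0 + 4·M_1 + 1·M_2 = 6(Δ_1 - Δ_0) = 96
  1·M_1 + 4·M_2 + 1·M_3 = 6(Δ_2 - Δ_1) = -90
  1·M_2 + 4·M_3 + 1·M_4 = 6(Δ_3 - Δ_2) = 96
Clamped end conditions give two more equations: 2h_0·M_0 + h_0·M_1 = 6(Δ_0 - s'(0)) = -30 and h_3·M_3 + 2h_3·M_4 = 6(s'(4) - Δ_3) = -60.
Solving: M_0 = -262/7, M_1 = 314/7, M_2 = -46, M_3 = 344/7, M_4 = -382/7.
On [2, 3], with s_2(x) = a_2 + b_2·(x - 2) + c_2·(x - 2)² + d_2·(x - 2)³: c_2 = M_2/2 = -23, d_2 = (M_3 - M_2)/(6h_2) = 111/7, b_2 = Δ_2 - h_2(2M_2 + M_3)/6 = 1/7.

-23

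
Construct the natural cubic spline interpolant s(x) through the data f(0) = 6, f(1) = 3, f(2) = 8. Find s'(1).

Let M_i = s''(x_i). Step sizes h_i = 1, 1; slopes of the chords Δ_i = (y_(i+1) - y_i)/h_i = -3, 5.
  1·M_0 + 4·M_1 + 1·M_2 = 6(Δ_1 - Δ_0) = 48
Natural end conditions: M_0 = M_2 = 0.
Forward elimination and back-substitution give M_0 = 0, M_1 = 12, M_2 = 0.
On [1, 2], s'(x) = b_1 + 2c_1·(x - 1) + 3d_1·(x - 1)² with b_1 = Δ_1 - h_1(2M_1 + M_2)/6 = 1, c_1 = M_1/2 = 6, d_1 = (M_2 - M_1)/(6h_1) = -2. So s'(1) = 1.

1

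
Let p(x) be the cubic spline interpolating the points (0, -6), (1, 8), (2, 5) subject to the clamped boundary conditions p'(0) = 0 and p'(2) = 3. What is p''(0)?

Put M_i = p'' at the i-th knot. Here h = (1, 1) and Δ = (14, -3), so the interior equations h_(i-1)·M_(i-1) + 2(h_(i-1)+h_i)·M_i + h_i·M_(i+1) = 6(Δ_i − Δ_(i-1)) read
  1·M_0 + 4·M_1 + 1·M_2 = 6(Δ_1 - Δ_0) = -102
Clamped end conditions give two more equations: 2h_0·M_0 + h_0·M_1 = 6(Δ_0 - p'(0)) = 84 and h_1·M_1 + 2h_1·M_2 = 6(p'(2) - Δ_1) = 36.
Solving: M_0 = 69, M_1 = -54, M_2 = 45.

69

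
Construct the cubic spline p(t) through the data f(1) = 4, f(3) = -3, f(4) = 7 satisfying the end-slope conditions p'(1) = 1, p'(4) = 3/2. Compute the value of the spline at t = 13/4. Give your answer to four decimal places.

Let m_i = p''(x_i). Step sizes h_i = 2, 1; slopes of the chords Δ_i = (y_(i+1) - y_i)/h_i = -7/2, 10.
  2·m_0 + 6·m_1 + 1·m_2 = 6(Δ_1 - Δ_0) = 81
Clamped end conditions give two more equations: 2h_0·m_0 + h_0·m_1 = 6(Δ_0 - p'(1)) = -27 and h_1·m_1 + 2h_1·m_2 = 6(p'(4) - Δ_1) = -51.
Forward elimination and back-substitution give m_0 = -241/12, m_1 = 80/3, m_2 = -233/6.
On [3, 4], p(t) = -3 + 91/12·(t - 3) + 40/3·(t - 3)² - 131/12·(t - 3)³.
With (t - 3) = 1/4: p(13/4) = -113/256.

-0.4414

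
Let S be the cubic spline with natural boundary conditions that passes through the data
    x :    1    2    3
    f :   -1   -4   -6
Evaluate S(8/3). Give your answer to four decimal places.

With m_i denoting the second derivative at x_i, h_i = 1, 1, and Δ_i = (y_(i+1) − y_i)/h_i = -3, -2:
  1·m_0 + 4·m_1 + 1·m_2 = 6(Δ_1 - Δ_0) = 6
Natural end conditions: m_0 = m_2 = 0.
Hence m_0 = 0, m_1 = 3/2, m_2 = 0.
On [2, 3], S(x) = -4 - 5/2·(x - 2) + 3/4·(x - 2)² - 1/4·(x - 2)³.
With (x - 2) = 2/3: S(8/3) = -146/27.

-5.4074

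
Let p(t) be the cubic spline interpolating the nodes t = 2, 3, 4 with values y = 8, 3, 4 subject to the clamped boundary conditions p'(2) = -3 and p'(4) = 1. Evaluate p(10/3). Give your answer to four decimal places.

2.8148

With m_i denoting the second derivative at x_i, h_i = 1, 1, and Δ_i = (y_(i+1) − y_i)/h_i = -5, 1:
  1·m_0 + 4·m_1 + 1·m_2 = 6(Δ_1 - Δ_0) = 36
Clamped end conditions give two more equations: 2h_0·m_0 + h_0·m_1 = 6(Δ_0 - p'(2)) = -12 and h_1·m_1 + 2h_1·m_2 = 6(p'(4) - Δ_1) = 0.
Forward elimination and back-substitution give m_0 = -13, m_1 = 14, m_2 = -7.
On [3, 4], p(t) = 3 - 5/2·(t - 3) + 7·(t - 3)² - 7/2·(t - 3)³.
With (t - 3) = 1/3: p(10/3) = 76/27.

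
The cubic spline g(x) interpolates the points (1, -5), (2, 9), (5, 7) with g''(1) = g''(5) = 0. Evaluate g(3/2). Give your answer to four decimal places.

2.6875

Put σ_i = g'' at the i-th knot. Here h = (1, 3) and Δ = (14, -2/3), so the interior equations h_(i-1)·σ_(i-1) + 2(h_(i-1)+h_i)·σ_i + h_i·σ_(i+1) = 6(Δ_i − Δ_(i-1)) read
  1·σ_0 + 8·σ_1 + 3·σ_2 = 6(Δ_1 - Δ_0) = -88
Natural end conditions: σ_0 = σ_2 = 0.
Solving: σ_0 = 0, σ_1 = -11, σ_2 = 0.
On [1, 2], g(x) = -5 + 95/6·(x - 1) + 0·(x - 1)² - 11/6·(x - 1)³.
With (x - 1) = 1/2: g(3/2) = 43/16.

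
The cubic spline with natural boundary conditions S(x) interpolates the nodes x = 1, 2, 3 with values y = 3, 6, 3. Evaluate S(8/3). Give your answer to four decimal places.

With M_i denoting the second derivative at x_i, h_i = 1, 1, and Δ_i = (y_(i+1) − y_i)/h_i = 3, -3:
  1·M_0 + 4·M_1 + 1·M_2 = 6(Δ_1 - Δ_0) = -36
Natural end conditions: M_0 = M_2 = 0.
Forward elimination and back-substitution give M_0 = 0, M_1 = -9, M_2 = 0.
On [2, 3], S(x) = 6 + 0·(x - 2) - 9/2·(x - 2)² + 3/2·(x - 2)³.
With (x - 2) = 2/3: S(8/3) = 40/9.

4.4444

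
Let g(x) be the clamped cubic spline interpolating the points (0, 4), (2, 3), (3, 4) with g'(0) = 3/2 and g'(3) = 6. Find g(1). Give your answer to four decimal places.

4.2500

Put σ_i = g'' at the i-th knot. Here h = (2, 1) and Δ = (-1/2, 1), so the interior equations h_(i-1)·σ_(i-1) + 2(h_(i-1)+h_i)·σ_i + h_i·σ_(i+1) = 6(Δ_i − Δ_(i-1)) read
  2·σ_0 + 6·σ_1 + 1·σ_2 = 6(Δ_1 - Δ_0) = 9
Clamped end conditions give two more equations: 2h_0·σ_0 + h_0·σ_1 = 6(Δ_0 - g'(0)) = -12 and h_1·σ_1 + 2h_1·σ_2 = 6(g'(3) - Δ_1) = 30.
Forward elimination and back-substitution give σ_0 = -3, σ_1 = 0, σ_2 = 15.
On [0, 2], g(x) = 4 + 3/2·x - 3/2·x² + 1/4·x³.
With x = 1: g(1) = 17/4.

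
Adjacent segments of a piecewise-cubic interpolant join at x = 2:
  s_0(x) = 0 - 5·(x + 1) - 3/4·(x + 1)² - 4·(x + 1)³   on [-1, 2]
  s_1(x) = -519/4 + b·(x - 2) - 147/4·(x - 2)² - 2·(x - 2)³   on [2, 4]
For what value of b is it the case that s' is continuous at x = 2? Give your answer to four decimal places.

-117.5000

s_0'(x) = -5 - 3/2·(x + 1) - 12·(x + 1)², so s_0'(2) = -235/2. On the right, s_1'(2) = b, so b = -235/2.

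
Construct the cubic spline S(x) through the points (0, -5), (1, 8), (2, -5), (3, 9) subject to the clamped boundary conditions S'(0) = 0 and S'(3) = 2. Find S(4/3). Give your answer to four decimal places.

Let M_i = S''(x_i). Step sizes h_i = 1, 1, 1; slopes of the chords Δ_i = (y_(i+1) - y_i)/h_i = 13, -13, 14.
  1·M_0 + 4·M_1 + 1·M_2 = 6(Δ_1 - Δ_0) = -156
  1·M_1 + 4·M_2 + 1·M_3 = 6(Δ_2 - Δ_1) = 162
Clamped end conditions give two more equations: 2h_0·M_0 + h_0·M_1 = 6(Δ_0 - S'(0)) = 78 and h_2·M_2 + 2h_2·M_3 = 6(S'(3) - Δ_2) = -72.
Solving: M_0 = 1172/15, M_1 = -1174/15, M_2 = 1184/15, M_3 = -1132/15.
On [1, 2], S(x) = 8 - 1/15·(x - 1) - 587/15·(x - 1)² + 131/5·(x - 1)³.
With (x - 1) = 1/3: S(4/3) = 23/5.

4.6000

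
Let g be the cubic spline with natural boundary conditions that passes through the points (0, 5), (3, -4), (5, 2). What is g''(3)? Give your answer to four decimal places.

3.6000

Let M_i = g''(x_i). Step sizes h_i = 3, 2; slopes of the chords Δ_i = (y_(i+1) - y_i)/h_i = -3, 3.
  3·M_0 + 10·M_1 + 2·M_2 = 6(Δ_1 - Δ_0) = 36
Natural end conditions: M_0 = M_2 = 0.
Solving: M_0 = 0, M_1 = 18/5, M_2 = 0.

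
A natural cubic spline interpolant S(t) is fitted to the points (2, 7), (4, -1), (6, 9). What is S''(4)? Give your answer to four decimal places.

6.7500

Let M_i = S''(x_i). Step sizes h_i = 2, 2; slopes of the chords Δ_i = (y_(i+1) - y_i)/h_i = -4, 5.
  2·M_0 + 8·M_1 + 2·M_2 = 6(Δ_1 - Δ_0) = 54
Natural end conditions: M_0 = M_2 = 0.
Forward elimination and back-substitution give M_0 = 0, M_1 = 27/4, M_2 = 0.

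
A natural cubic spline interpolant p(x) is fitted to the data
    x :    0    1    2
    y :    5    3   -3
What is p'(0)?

With m_i denoting the second derivative at x_i, h_i = 1, 1, and Δ_i = (y_(i+1) − y_i)/h_i = -2, -6:
  1·m_0 + 4·m_1 + 1·m_2 = 6(Δ_1 - Δ_0) = -24
Natural end conditions: m_0 = m_2 = 0.
Solving: m_0 = 0, m_1 = -6, m_2 = 0.
On [0, 1], p'(x) = b_0 + 2c_0·x + 3d_0·x² with b_0 = Δ_0 - h_0(2m_0 + m_1)/6 = -1, c_0 = m_0/2 = 0, d_0 = (m_1 - m_0)/(6h_0) = -1. So p'(0) = -1.

-1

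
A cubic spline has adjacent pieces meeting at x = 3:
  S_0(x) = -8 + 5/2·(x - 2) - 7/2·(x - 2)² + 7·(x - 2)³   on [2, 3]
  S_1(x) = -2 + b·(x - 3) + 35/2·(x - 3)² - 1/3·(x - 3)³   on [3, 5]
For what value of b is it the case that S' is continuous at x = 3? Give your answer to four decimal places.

S_0'(x) = 5/2 - 7·(x - 2) + 21·(x - 2)², so S_0'(3) = 33/2. On the right, S_1'(3) = b, so b = 33/2.

16.5000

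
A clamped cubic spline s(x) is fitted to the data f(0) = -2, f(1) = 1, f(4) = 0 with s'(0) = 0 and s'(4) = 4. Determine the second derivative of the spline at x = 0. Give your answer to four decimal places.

Let m_i = s''(x_i). Step sizes h_i = 1, 3; slopes of the chords Δ_i = (y_(i+1) - y_i)/h_i = 3, -1/3.
  1·m_0 + 8·m_1 + 3·m_2 = 6(Δ_1 - Δ_0) = -20
Clamped end conditions give two more equations: 2h_0·m_0 + h_0·m_1 = 6(Δ_0 - s'(0)) = 18 and h_1·m_1 + 2h_1·m_2 = 6(s'(4) - Δ_1) = 26.
Forward elimination and back-substitution give m_0 = 25/2, m_1 = -7, m_2 = 47/6.

12.5000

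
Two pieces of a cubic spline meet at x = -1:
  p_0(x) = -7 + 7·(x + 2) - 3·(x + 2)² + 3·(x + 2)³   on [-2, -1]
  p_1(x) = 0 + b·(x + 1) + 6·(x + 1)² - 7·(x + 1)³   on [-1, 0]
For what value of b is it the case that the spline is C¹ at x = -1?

p_0'(x) = 7 - 6·(x + 2) + 9·(x + 2)², so p_0'(-1) = 10. On the right, p_1'(-1) = b, so b = 10.

10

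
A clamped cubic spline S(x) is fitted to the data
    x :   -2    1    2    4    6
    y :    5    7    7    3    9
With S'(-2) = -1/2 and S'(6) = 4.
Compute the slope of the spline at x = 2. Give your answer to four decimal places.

-1.2750

Let M_i = S''(x_i). Step sizes h_i = 3, 1, 2, 2; slopes of the chords Δ_i = (y_(i+1) - y_i)/h_i = 2/3, 0, -2, 3.
  3·M_0 + 8·M_1 + 1·M_2 = 6(Δ_1 - Δ_0) = -4
  1·M_1 + 6·M_2 + 2·M_3 = 6(Δ_2 - Δ_1) = -12
  2·M_2 + 8·M_3 + 2·M_4 = 6(Δ_3 - Δ_2) = 30
Clamped end conditions give two more equations: 2h_0·M_0 + h_0·M_1 = 6(Δ_0 - S'(-2)) = 7 and h_3·M_3 + 2h_3·M_4 = 6(S'(6) - Δ_3) = 6.
Forward elimination and back-substitution give M_0 = 707/480, M_1 = -49/80, M_2 = -563/160, M_3 = 389/80, M_4 = -149/160.
On [2, 4], S'(x) = b_2 + 2c_2·(x - 2) + 3d_2·(x - 2)² with b_2 = Δ_2 - h_2(2M_2 + M_3)/6 = -51/40, c_2 = M_2/2 = -563/320, d_2 = (M_3 - M_2)/(6h_2) = 447/640. So S'(2) = -51/40.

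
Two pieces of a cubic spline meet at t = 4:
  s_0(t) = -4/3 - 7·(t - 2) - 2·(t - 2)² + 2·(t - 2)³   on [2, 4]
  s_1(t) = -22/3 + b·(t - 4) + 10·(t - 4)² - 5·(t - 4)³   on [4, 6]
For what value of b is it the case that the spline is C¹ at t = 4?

9

s_0'(t) = -7 - 4·(t - 2) + 6·(t - 2)², so s_0'(4) = 9. On the right, s_1'(4) = b, so b = 9.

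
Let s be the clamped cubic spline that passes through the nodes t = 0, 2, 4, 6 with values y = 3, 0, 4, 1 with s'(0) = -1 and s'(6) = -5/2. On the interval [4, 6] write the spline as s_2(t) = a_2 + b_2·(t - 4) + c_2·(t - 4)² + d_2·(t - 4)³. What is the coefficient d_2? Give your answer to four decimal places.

Let M_i = s''(x_i). Step sizes h_i = 2, 2, 2; slopes of the chords Δ_i = (y_(i+1) - y_i)/h_i = -3/2, 2, -3/2.
  2·M_0 + 8·M_1 + 2·M_2 = 6(Δ_1 - Δ_0) = 21
  2·M_1 + 8·M_2 + 2·M_3 = 6(Δ_2 - Δ_1) = -21
Clamped end conditions give two more equations: 2h_0·M_0 + h_0·M_1 = 6(Δ_0 - s'(0)) = -3 and h_2·M_2 + 2h_2·M_3 = 6(s'(6) - Δ_2) = -6.
Solving the tridiagonal system: M_0 = -29/10, M_1 = 43/10, M_2 = -19/5, M_3 = 2/5.
On [4, 6], with s_2(t) = a_2 + b_2·(t - 4) + c_2·(t - 4)² + d_2·(t - 4)³: c_2 = M_2/2 = -19/10, d_2 = (M_3 - M_2)/(6h_2) = 7/20, b_2 = Δ_2 - h_2(2M_2 + M_3)/6 = 9/10.

0.3500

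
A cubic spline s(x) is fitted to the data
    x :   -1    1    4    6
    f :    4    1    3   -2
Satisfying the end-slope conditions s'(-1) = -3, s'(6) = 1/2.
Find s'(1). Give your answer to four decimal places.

Write m_i for s''(x_i). With h_i = 2, 3, 2 and divided differences Δ_i = -3/2, 2/3, -5/2, the continuity of s' gives the tridiagonal system
  2·m_0 + 10·m_1 + 3·m_2 = 6(Δ_1 - Δ_0) = 13
  3·m_1 + 10·m_2 + 2·m_3 = 6(Δ_2 - Δ_1) = -19
Clamped end conditions give two more equations: 2h_0·m_0 + h_0·m_1 = 6(Δ_0 - s'(-1)) = 9 and h_2·m_2 + 2h_2·m_3 = 6(s'(6) - Δ_2) = 18.
Forward elimination and back-substitution give m_0 = 109/96, m_1 = 107/48, m_2 = -185/48, m_3 = 617/96.
On [1, 4], s'(x) = b_1 + 2c_1·(x - 1) + 3d_1·(x - 1)² with b_1 = Δ_1 - h_1(2m_1 + m_2)/6 = 35/96, c_1 = m_1/2 = 107/96, d_1 = (m_2 - m_1)/(6h_1) = -73/216. So s'(1) = 35/96.

0.3646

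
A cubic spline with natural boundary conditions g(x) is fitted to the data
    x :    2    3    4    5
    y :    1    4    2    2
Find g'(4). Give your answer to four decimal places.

Put M_i = g'' at the i-th knot. Here h = (1, 1, 1) and Δ = (3, -2, 0), so the interior equations h_(i-1)·M_(i-1) + 2(h_(i-1)+h_i)·M_i + h_i·M_(i+1) = 6(Δ_i − Δ_(i-1)) read
  1·M_0 + 4·M_1 + 1·M_2 = 6(Δ_1 - Δ_0) = -30
  1·M_1 + 4·M_2 + 1·M_3 = 6(Δ_2 - Δ_1) = 12
Natural end conditions: M_0 = M_3 = 0.
Solving the tridiagonal system: M_0 = 0, M_1 = -44/5, M_2 = 26/5, M_3 = 0.
On [4, 5], g'(x) = b_2 + 2c_2·(x - 4) + 3d_2·(x - 4)² with b_2 = Δ_2 - h_2(2M_2 + M_3)/6 = -26/15, c_2 = M_2/2 = 13/5, d_2 = (M_3 - M_2)/(6h_2) = -13/15. So g'(4) = -26/15.

-1.7333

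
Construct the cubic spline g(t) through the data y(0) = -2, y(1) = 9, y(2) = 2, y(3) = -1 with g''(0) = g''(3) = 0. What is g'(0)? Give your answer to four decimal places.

Let σ_i = g''(x_i). Step sizes h_i = 1, 1, 1; slopes of the chords Δ_i = (y_(i+1) - y_i)/h_i = 11, -7, -3.
  1·σ_0 + 4·σ_1 + 1·σ_2 = 6(Δ_1 - Δ_0) = -108
  1·σ_1 + 4·σ_2 + 1·σ_3 = 6(Δ_2 - Δ_1) = 24
Natural end conditions: σ_0 = σ_3 = 0.
Forward elimination and back-substitution give σ_0 = 0, σ_1 = -152/5, σ_2 = 68/5, σ_3 = 0.
On [0, 1], g'(t) = b_0 + 2c_0·t + 3d_0·t² with b_0 = Δ_0 - h_0(2σ_0 + σ_1)/6 = 241/15, c_0 = σ_0/2 = 0, d_0 = (σ_1 - σ_0)/(6h_0) = -76/15. So g'(0) = 241/15.

16.0667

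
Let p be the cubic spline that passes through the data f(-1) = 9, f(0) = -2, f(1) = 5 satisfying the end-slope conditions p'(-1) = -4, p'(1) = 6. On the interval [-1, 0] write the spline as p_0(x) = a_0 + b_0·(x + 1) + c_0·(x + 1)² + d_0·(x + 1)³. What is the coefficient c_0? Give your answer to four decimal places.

-21.5000

With m_i denoting the second derivative at x_i, h_i = 1, 1, and Δ_i = (y_(i+1) − y_i)/h_i = -11, 7:
  1·m_0 + 4·m_1 + 1·m_2 = 6(Δ_1 - Δ_0) = 108
Clamped end conditions give two more equations: 2h_0·m_0 + h_0·m_1 = 6(Δ_0 - p'(-1)) = -42 and h_1·m_1 + 2h_1·m_2 = 6(p'(1) - Δ_1) = -6.
Solving the tridiagonal system: m_0 = -43, m_1 = 44, m_2 = -25.
On [-1, 0], with p_0(x) = a_0 + b_0·(x + 1) + c_0·(x + 1)² + d_0·(x + 1)³: c_0 = m_0/2 = -43/2, d_0 = (m_1 - m_0)/(6h_0) = 29/2, b_0 = Δ_0 - h_0(2m_0 + m_1)/6 = -4.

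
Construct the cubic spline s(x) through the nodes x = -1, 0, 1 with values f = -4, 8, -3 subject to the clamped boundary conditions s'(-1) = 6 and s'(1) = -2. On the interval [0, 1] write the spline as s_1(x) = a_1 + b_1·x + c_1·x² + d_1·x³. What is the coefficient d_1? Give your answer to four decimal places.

Let m_i = s''(x_i). Step sizes h_i = 1, 1; slopes of the chords Δ_i = (y_(i+1) - y_i)/h_i = 12, -11.
  1·m_0 + 4·m_1 + 1·m_2 = 6(Δ_1 - Δ_0) = -138
Clamped end conditions give two more equations: 2h_0·m_0 + h_0·m_1 = 6(Δ_0 - s'(-1)) = 36 and h_1·m_1 + 2h_1·m_2 = 6(s'(1) - Δ_1) = 54.
Solving the tridiagonal system: m_0 = 97/2, m_1 = -61, m_2 = 115/2.
On [0, 1], with s_1(x) = a_1 + b_1·x + c_1·x² + d_1·x³: c_1 = m_1/2 = -61/2, d_1 = (m_2 - m_1)/(6h_1) = 79/4, b_1 = Δ_1 - h_1(2m_1 + m_2)/6 = -1/4.

19.7500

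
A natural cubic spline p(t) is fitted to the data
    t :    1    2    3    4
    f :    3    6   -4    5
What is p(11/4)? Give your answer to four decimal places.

Let σ_i = p''(x_i). Step sizes h_i = 1, 1, 1; slopes of the chords Δ_i = (y_(i+1) - y_i)/h_i = 3, -10, 9.
  1·σ_0 + 4·σ_1 + 1·σ_2 = 6(Δ_1 - Δ_0) = -78
  1·σ_1 + 4·σ_2 + 1·σ_3 = 6(Δ_2 - Δ_1) = 114
Natural end conditions: σ_0 = σ_3 = 0.
Solving the tridiagonal system: σ_0 = 0, σ_1 = -142/5, σ_2 = 178/5, σ_3 = 0.
On [2, 3], p(t) = 6 - 97/15·(t - 2) - 71/5·(t - 2)² + 32/3·(t - 2)³.
With (t - 2) = 3/4: p(11/4) = -187/80.

-2.3375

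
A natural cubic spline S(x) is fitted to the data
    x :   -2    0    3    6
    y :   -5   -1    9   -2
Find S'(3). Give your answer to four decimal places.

Let m_i = S''(x_i). Step sizes h_i = 2, 3, 3; slopes of the chords Δ_i = (y_(i+1) - y_i)/h_i = 2, 10/3, -11/3.
  2·m_0 + 10·m_1 + 3·m_2 = 6(Δ_1 - Δ_0) = 8
  3·m_1 + 12·m_2 + 3·m_3 = 6(Δ_2 - Δ_1) = -42
Natural end conditions: m_0 = m_3 = 0.
Hence m_0 = 0, m_1 = 2, m_2 = -4, m_3 = 0.
On [3, 6], S'(x) = b_2 + 2c_2·(x - 3) + 3d_2·(x - 3)² with b_2 = Δ_2 - h_2(2m_2 + m_3)/6 = 1/3, c_2 = m_2/2 = -2, d_2 = (m_3 - m_2)/(6h_2) = 2/9. So S'(3) = 1/3.

0.3333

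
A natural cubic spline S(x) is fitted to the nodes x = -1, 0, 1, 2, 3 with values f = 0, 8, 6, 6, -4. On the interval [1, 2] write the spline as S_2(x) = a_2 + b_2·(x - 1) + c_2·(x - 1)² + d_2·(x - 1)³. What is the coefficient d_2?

-5

Write σ_i for S''(x_i). With h_i = 1, 1, 1, 1 and divided differences Δ_i = 8, -2, 0, -10, the continuity of S' gives the tridiagonal system
  1·σ_0 + 4·σ_1 + 1·σ_2 = 6(Δ_1 - Δ_0) = -60
  1·σ_1 + 4·σ_2 + 1·σ_3 = 6(Δ_2 - Δ_1) = 12
  1·σ_2 + 4·σ_3 + 1·σ_4 = 6(Δ_3 - Δ_2) = -60
Natural end conditions: σ_0 = σ_4 = 0.
Hence σ_0 = 0, σ_1 = -18, σ_2 = 12, σ_3 = -18, σ_4 = 0.
On [1, 2], with S_2(x) = a_2 + b_2·(x - 1) + c_2·(x - 1)² + d_2·(x - 1)³: c_2 = σ_2/2 = 6, d_2 = (σ_3 - σ_2)/(6h_2) = -5, b_2 = Δ_2 - h_2(2σ_2 + σ_3)/6 = -1.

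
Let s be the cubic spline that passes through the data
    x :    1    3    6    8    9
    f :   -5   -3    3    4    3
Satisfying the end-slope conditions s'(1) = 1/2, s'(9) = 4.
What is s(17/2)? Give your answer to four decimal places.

Write σ_i for s''(x_i). With h_i = 2, 3, 2, 1 and divided differences Δ_i = 1, 2, 1/2, -1, the continuity of s' gives the tridiagonal system
  2·σ_0 + 10·σ_1 + 3·σ_2 = 6(Δ_1 - Δ_0) = 6
  3·σ_1 + 10·σ_2 + 2·σ_3 = 6(Δ_2 - Δ_1) = -9
  2·σ_2 + 6·σ_3 + 1·σ_4 = 6(Δ_3 - Δ_2) = -9
Clamped end conditions give two more equations: 2h_0·σ_0 + h_0·σ_1 = 6(Δ_0 - s'(1)) = 3 and h_3·σ_3 + 2h_3·σ_4 = 6(s'(9) - Δ_3) = 30.
Forward elimination and back-substitution give σ_0 = 13/28, σ_1 = 4/7, σ_2 = -3/14, σ_3 = -30/7, σ_4 = 120/7.
On [8, 9], s(x) = 4 - 17/7·(x - 8) - 15/7·(x - 8)² + 25/7·(x - 8)³.
With (x - 8) = 1/2: s(17/2) = 151/56.

2.6964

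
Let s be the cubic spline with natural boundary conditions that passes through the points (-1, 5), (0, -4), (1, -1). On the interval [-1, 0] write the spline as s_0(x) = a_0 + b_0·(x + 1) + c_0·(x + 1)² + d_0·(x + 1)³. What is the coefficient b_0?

-12

With m_i denoting the second derivative at x_i, h_i = 1, 1, and Δ_i = (y_(i+1) − y_i)/h_i = -9, 3:
  1·m_0 + 4·m_1 + 1·m_2 = 6(Δ_1 - Δ_0) = 72
Natural end conditions: m_0 = m_2 = 0.
Hence m_0 = 0, m_1 = 18, m_2 = 0.
On [-1, 0], with s_0(x) = a_0 + b_0·(x + 1) + c_0·(x + 1)² + d_0·(x + 1)³: c_0 = m_0/2 = 0, d_0 = (m_1 - m_0)/(6h_0) = 3, b_0 = Δ_0 - h_0(2m_0 + m_1)/6 = -12.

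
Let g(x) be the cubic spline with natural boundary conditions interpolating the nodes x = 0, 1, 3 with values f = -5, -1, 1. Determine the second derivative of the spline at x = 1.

With M_i denoting the second derivative at x_i, h_i = 1, 2, and Δ_i = (y_(i+1) − y_i)/h_i = 4, 1:
  1·M_0 + 6·M_1 + 2·M_2 = 6(Δ_1 - Δ_0) = -18
Natural end conditions: M_0 = M_2 = 0.
Hence M_0 = 0, M_1 = -3, M_2 = 0.

-3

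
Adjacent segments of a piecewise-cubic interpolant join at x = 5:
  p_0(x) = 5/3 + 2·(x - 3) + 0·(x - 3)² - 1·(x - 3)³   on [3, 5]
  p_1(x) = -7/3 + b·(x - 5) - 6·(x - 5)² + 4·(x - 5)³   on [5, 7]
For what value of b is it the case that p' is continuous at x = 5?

p_0'(x) = 2 + 0·(x - 3) - 3·(x - 3)², so p_0'(5) = -10. On the right, p_1'(5) = b, so b = -10.

-10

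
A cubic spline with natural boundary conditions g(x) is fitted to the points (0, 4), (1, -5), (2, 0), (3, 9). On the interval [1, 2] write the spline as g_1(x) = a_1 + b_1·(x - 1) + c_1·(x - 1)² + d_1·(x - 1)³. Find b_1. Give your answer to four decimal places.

Put M_i = g'' at the i-th knot. Here h = (1, 1, 1) and Δ = (-9, 5, 9), so the interior equations h_(i-1)·M_(i-1) + 2(h_(i-1)+h_i)·M_i + h_i·M_(i+1) = 6(Δ_i − Δ_(i-1)) read
  1·M_0 + 4·M_1 + 1·M_2 = 6(Δ_1 - Δ_0) = 84
  1·M_1 + 4·M_2 + 1·M_3 = 6(Δ_2 - Δ_1) = 24
Natural end conditions: M_0 = M_3 = 0.
Solving: M_0 = 0, M_1 = 104/5, M_2 = 4/5, M_3 = 0.
On [1, 2], with g_1(x) = a_1 + b_1·(x - 1) + c_1·(x - 1)² + d_1·(x - 1)³: c_1 = M_1/2 = 52/5, d_1 = (M_2 - M_1)/(6h_1) = -10/3, b_1 = Δ_1 - h_1(2M_1 + M_2)/6 = -31/15.

-2.0667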